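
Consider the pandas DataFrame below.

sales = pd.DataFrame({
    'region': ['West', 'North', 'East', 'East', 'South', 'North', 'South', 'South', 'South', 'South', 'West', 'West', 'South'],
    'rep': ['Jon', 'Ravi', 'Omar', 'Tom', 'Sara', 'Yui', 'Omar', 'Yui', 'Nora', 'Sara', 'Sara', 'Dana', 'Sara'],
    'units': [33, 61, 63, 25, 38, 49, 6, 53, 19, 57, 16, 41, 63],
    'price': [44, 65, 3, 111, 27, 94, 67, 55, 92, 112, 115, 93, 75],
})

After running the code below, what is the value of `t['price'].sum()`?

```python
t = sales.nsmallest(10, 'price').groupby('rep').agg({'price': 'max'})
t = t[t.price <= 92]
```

take 10 rows with smallest price:
   region   rep  units  price
2    East  Omar     63      3
4   South  Sara     38     27
0    West   Jon     33     44
7   South   Yui     53     55
1   North  Ravi     61     65
6   South  Omar      6     67
12  South  Sara     63     75
8   South  Nora     19     92
11   West  Dana     41     93
5   North   Yui     49     94
group by rep, max of price:
      price
rep        
Dana     93
Jon      44
Nora     92
Omar     67
Ravi     65
Sara     75
Yui      94
filter rows where price <= 92:
      price
rep        
Jon      44
Nora     92
Omar     67
Ravi     65
Sara     75
Taking the sum of column 'price' gives 343.

343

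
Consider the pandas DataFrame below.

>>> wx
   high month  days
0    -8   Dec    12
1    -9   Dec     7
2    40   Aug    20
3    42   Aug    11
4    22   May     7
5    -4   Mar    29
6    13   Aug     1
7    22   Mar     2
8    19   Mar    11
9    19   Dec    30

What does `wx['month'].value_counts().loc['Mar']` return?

3

value_counts of month:
month
Dec    3
Aug    3
Mar    3
May    1
Name: count, dtype: int64
Then the value at index 'Mar': 3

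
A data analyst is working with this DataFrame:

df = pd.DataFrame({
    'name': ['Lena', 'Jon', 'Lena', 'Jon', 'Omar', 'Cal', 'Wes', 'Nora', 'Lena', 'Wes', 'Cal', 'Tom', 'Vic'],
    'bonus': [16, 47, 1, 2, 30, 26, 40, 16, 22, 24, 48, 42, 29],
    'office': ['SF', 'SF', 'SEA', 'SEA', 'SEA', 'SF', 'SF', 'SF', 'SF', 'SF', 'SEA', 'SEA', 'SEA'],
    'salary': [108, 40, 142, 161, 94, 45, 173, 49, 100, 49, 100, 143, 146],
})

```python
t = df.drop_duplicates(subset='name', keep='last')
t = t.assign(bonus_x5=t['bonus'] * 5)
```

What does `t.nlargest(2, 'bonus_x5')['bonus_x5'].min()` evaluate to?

drop duplicate name (keep=last):
    name  bonus office  salary
3    Jon      2    SEA     161
4   Omar     30    SEA      94
7   Nora     16     SF      49
8   Lena     22     SF     100
9    Wes     24     SF      49
10   Cal     48    SEA     100
11   Tom     42    SEA     143
12   Vic     29    SEA     146
add column bonus_x5 = t['bonus'] * 5:
    name  bonus office  salary  bonus_x5
3    Jon      2    SEA     161        10
4   Omar     30    SEA      94       150
7   Nora     16     SF      49        80
8   Lena     22     SF     100       110
9    Wes     24     SF      49       120
10   Cal     48    SEA     100       240
11   Tom     42    SEA     143       210
12   Vic     29    SEA     146       145
take 2 rows with largest bonus_x5:
   name  bonus office  salary  bonus_x5
10  Cal     48    SEA     100       240
11  Tom     42    SEA     143       210

210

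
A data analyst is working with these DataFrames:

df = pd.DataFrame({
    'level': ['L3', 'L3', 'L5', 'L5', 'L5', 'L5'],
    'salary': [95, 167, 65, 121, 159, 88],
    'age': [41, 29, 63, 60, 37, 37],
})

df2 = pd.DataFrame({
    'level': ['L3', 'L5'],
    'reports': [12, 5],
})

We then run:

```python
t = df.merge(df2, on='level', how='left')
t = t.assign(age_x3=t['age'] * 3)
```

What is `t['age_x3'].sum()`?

merge on 'level' (how='left') → 6 rows:
  level  salary  age  reports
0    L3      95   41       12
1    L3     167   29       12
2    L5      65   63        5
3    L5     121   60        5
4    L5     159   37        5
5    L5      88   37        5
add column age_x3 = t['age'] * 3:
  level  salary  age  reports  age_x3
0    L3      95   41       12     123
1    L3     167   29       12      87
2    L5      65   63        5     189
3    L5     121   60        5     180
4    L5     159   37        5     111
5    L5      88   37        5     111
sum of column 'age_x3' → 801

801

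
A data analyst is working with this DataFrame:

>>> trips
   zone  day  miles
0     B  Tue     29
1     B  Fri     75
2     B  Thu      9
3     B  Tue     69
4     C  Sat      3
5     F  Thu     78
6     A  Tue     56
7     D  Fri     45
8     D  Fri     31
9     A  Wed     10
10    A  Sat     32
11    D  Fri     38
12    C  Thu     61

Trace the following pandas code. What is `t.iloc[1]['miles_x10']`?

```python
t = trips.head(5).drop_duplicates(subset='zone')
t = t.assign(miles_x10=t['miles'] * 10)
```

30

take first 5 rows:
  zone  day  miles
0    B  Tue     29
1    B  Fri     75
2    B  Thu      9
3    B  Tue     69
4    C  Sat      3
drop duplicate zone (keep=first):
  zone  day  miles
0    B  Tue     29
4    C  Sat      3
add column miles_x10 = t['miles'] * 10:
  zone  day  miles  miles_x10
0    B  Tue     29        290
4    C  Sat      3         30
Taking the value at position 1, column 'miles_x10' gives 30.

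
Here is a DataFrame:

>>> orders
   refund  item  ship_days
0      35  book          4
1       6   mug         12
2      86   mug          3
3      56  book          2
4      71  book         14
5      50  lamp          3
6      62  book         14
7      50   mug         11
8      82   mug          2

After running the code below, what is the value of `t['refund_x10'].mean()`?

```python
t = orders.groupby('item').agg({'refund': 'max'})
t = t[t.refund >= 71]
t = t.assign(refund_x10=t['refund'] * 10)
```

group by item, max of refund:
      refund
item        
book      71
lamp      50
mug       86
filter rows where refund >= 71:
      refund
item        
book      71
mug       86
add column refund_x10 = t['refund'] * 10:
      refund  refund_x10
item                    
book      71         710
mug       86         860

785.0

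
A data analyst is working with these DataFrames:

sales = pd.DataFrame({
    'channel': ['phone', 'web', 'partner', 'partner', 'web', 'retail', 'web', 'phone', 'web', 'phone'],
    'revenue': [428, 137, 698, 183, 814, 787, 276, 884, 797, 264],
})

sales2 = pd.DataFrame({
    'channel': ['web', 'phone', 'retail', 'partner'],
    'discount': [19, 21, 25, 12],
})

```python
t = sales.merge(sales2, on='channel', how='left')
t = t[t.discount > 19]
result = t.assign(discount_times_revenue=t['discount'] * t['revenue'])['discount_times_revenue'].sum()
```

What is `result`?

52771

merge on 'channel' (how='left') → 10 rows:
   channel  revenue  discount
0    phone      428        21
1      web      137        19
2  partner      698        12
3  partner      183        12
4      web      814        19
5   retail      787        25
6      web      276        19
7    phone      884        21
8      web      797        19
9    phone      264        21
filter rows where discount > 19:
  channel  revenue  discount
0   phone      428        21
5  retail      787        25
7   phone      884        21
9   phone      264        21
add column discount_times_revenue = t['discount'] * t['revenue']:
  channel  revenue  discount  discount_times_revenue
0   phone      428        21                    8988
5  retail      787        25                   19675
7   phone      884        21                   18564
9   phone      264        21                    5544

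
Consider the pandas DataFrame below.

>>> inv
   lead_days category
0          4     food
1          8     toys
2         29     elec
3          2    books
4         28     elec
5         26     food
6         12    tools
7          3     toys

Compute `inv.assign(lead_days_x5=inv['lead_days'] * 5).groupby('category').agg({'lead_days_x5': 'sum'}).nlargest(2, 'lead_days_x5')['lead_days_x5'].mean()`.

217.5

add column lead_days_x5 = inv['lead_days'] * 5:
   lead_days category  lead_days_x5
0          4     food            20
1          8     toys            40
2         29     elec           145
3          2    books            10
4         28     elec           140
5         26     food           130
6         12    tools            60
7          3     toys            15
group by category, sum of lead_days_x5:
          lead_days_x5
category              
books               10
elec               285
food               150
tools               60
toys                55
take 2 rows with largest lead_days_x5:
          lead_days_x5
category              
elec               285
food               150
The mean of column 'lead_days_x5' is 217.5.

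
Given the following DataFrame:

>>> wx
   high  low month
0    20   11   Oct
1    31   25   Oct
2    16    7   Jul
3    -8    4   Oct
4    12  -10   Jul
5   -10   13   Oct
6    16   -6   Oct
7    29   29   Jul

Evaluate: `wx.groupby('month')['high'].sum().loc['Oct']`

49

group by month, sum of high:
month
Jul    57
Oct    49
Name: high, dtype: int64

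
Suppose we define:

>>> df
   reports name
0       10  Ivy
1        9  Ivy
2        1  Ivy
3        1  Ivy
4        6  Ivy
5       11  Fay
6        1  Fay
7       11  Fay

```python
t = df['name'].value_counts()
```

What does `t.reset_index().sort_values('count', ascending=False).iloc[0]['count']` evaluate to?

value_counts of name:
name
Ivy    5
Fay    3
Name: count, dtype: int64
reset_index():
  name  count
0  Ivy      5
1  Fay      3
sort by count descending:
  name  count
0  Ivy      5
1  Fay      3
Taking the value at position 0, column 'count' gives 5.

5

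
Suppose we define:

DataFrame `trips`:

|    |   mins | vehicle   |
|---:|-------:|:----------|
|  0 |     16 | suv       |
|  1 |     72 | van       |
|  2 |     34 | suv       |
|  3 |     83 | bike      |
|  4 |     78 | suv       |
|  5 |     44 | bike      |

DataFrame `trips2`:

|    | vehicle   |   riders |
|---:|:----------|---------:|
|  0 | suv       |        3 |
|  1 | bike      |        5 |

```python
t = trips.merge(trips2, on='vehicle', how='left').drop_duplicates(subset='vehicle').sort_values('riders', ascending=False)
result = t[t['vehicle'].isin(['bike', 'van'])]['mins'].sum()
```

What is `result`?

merge on 'vehicle' (how='left') → 6 rows:
   mins vehicle  riders
0    16     suv     3.0
1    72     van     NaN
2    34     suv     3.0
3    83    bike     5.0
4    78     suv     3.0
5    44    bike     5.0
drop duplicate vehicle (keep=first):
   mins vehicle  riders
0    16     suv     3.0
1    72     van     NaN
3    83    bike     5.0
sort by riders descending:
   mins vehicle  riders
3    83    bike     5.0
0    16     suv     3.0
1    72     van     NaN
filter rows where vehicle in ['bike', 'van']:
   mins vehicle  riders
3    83    bike     5.0
1    72     van     NaN
Reading off the sum of column 'mins', we get 155.

155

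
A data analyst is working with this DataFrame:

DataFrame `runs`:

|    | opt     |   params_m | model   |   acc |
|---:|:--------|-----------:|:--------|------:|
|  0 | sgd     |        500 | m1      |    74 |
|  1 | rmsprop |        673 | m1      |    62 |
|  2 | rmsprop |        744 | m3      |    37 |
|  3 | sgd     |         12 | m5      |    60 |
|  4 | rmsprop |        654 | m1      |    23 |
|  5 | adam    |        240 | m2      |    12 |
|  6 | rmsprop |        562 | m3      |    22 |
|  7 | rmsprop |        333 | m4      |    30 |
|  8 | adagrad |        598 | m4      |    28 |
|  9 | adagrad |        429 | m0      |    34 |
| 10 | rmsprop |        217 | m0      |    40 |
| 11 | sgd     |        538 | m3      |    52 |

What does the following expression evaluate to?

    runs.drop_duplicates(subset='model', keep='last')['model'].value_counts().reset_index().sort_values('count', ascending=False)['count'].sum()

6

drop duplicate model (keep=last):
        opt  params_m model  acc
3       sgd        12    m5   60
4   rmsprop       654    m1   23
5      adam       240    m2   12
8   adagrad       598    m4   28
10  rmsprop       217    m0   40
11      sgd       538    m3   52
value_counts of model:
model
m5    1
m1    1
m2    1
m4    1
m0    1
m3    1
Name: count, dtype: int64
reset_index():
  model  count
0    m5      1
1    m1      1
2    m2      1
3    m4      1
4    m0      1
5    m3      1
sort by count descending:
  model  count
0    m5      1
1    m1      1
2    m2      1
3    m4      1
4    m0      1
5    m3      1
So sum() = 6.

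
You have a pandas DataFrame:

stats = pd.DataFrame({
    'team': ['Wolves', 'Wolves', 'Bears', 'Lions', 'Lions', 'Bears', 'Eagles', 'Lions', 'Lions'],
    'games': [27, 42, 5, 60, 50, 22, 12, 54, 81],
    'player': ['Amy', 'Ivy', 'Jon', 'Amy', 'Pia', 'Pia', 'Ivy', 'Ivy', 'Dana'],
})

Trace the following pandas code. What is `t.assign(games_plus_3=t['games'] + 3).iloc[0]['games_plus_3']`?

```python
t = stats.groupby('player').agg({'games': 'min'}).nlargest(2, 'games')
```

84

group by player, min of games:
        games
player       
Amy        27
Dana       81
Ivy        12
Jon         5
Pia        22
take 2 rows with largest games:
        games
player       
Dana       81
Amy        27
add column games_plus_3 = t['games'] + 3:
        games  games_plus_3
player                     
Dana       81            84
Amy        27            30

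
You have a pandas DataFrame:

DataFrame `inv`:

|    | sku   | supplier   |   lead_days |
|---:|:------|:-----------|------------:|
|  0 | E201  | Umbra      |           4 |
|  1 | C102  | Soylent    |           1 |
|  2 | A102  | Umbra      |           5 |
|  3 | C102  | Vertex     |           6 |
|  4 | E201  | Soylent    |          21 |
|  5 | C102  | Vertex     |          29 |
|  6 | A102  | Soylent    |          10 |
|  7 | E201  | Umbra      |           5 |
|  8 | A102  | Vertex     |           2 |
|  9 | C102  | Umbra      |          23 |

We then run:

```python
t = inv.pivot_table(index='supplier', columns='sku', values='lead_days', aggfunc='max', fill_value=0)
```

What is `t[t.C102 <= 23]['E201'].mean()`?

pivot: rows=supplier, cols=sku, max(lead_days):
sku       A102  C102  E201
supplier                  
Soylent     10     1    21
Umbra        5    23     5
Vertex       2    29     0
filter rows where C102 <= 23:
sku       A102  C102  E201
supplier                  
Soylent     10     1    21
Umbra        5    23     5
So mean() = 13.0.

13.0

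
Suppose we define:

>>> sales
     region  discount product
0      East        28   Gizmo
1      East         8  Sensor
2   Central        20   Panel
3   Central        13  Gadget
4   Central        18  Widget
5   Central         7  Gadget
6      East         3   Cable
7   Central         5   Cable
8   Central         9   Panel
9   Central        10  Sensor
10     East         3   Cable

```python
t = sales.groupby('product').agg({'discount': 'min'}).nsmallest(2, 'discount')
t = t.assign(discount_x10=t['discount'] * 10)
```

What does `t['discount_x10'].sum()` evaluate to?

group by product, min of discount:
         discount
product          
Cable           3
Gadget          7
Gizmo          28
Panel           9
Sensor          8
Widget         18
take 2 rows with smallest discount:
         discount
product          
Cable           3
Gadget          7
add column discount_x10 = t['discount'] * 10:
         discount  discount_x10
product                        
Cable           3            30
Gadget          7            70
Hence 100.

100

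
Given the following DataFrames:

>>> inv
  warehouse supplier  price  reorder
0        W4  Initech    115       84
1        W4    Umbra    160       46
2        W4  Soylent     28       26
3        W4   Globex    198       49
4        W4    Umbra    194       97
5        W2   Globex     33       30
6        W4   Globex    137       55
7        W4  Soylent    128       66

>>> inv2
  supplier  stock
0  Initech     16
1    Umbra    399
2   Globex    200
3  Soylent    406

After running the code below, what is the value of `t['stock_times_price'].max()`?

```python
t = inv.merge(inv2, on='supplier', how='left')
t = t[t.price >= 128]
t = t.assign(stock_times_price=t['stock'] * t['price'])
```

merge on 'supplier' (how='left') → 8 rows:
  warehouse supplier  price  reorder  stock
0        W4  Initech    115       84     16
1        W4    Umbra    160       46    399
2        W4  Soylent     28       26    406
3        W4   Globex    198       49    200
4        W4    Umbra    194       97    399
5        W2   Globex     33       30    200
6        W4   Globex    137       55    200
7        W4  Soylent    128       66    406
filter rows where price >= 128:
  warehouse supplier  price  reorder  stock
1        W4    Umbra    160       46    399
3        W4   Globex    198       49    200
4        W4    Umbra    194       97    399
6        W4   Globex    137       55    200
7        W4  Soylent    128       66    406
add column stock_times_price = t['stock'] * t['price']:
  warehouse supplier  price  reorder  stock  stock_times_price
1        W4    Umbra    160       46    399              63840
3        W4   Globex    198       49    200              39600
4        W4    Umbra    194       97    399              77406
6        W4   Globex    137       55    200              27400
7        W4  Soylent    128       66    406              51968
Taking the max of column 'stock_times_price' gives 77406.

77406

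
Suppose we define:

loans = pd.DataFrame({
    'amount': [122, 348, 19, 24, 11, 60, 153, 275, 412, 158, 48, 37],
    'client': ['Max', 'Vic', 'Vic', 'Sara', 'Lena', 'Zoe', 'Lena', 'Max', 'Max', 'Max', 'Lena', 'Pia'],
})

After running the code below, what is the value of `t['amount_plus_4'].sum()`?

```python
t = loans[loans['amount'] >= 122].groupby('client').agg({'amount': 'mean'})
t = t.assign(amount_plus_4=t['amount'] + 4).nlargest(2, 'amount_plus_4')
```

597.75

filter rows where amount >= 122:
   amount client
0     122    Max
1     348    Vic
6     153   Lena
7     275    Max
8     412    Max
9     158    Max
group by client, mean of amount:
        amount
client        
Lena    153.00
Max     241.75
Vic     348.00
add column amount_plus_4 = t['amount'] + 4:
        amount  amount_plus_4
client                       
Lena    153.00         157.00
Max     241.75         245.75
Vic     348.00         352.00
take 2 rows with largest amount_plus_4:
        amount  amount_plus_4
client                       
Vic     348.00         352.00
Max     241.75         245.75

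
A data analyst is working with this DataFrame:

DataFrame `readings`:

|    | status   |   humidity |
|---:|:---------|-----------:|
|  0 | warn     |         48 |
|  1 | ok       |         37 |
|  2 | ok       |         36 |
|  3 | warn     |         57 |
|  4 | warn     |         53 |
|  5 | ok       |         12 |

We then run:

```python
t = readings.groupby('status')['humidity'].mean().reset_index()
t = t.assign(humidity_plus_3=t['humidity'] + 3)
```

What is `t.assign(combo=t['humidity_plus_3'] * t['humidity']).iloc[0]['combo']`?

group by status, mean of humidity:
status
ok      28.333333
warn    52.666667
Name: humidity, dtype: float64
reset_index():
  status   humidity
0     ok  28.333333
1   warn  52.666667
add column humidity_plus_3 = t['humidity'] + 3:
  status   humidity  humidity_plus_3
0     ok  28.333333        31.333333
1   warn  52.666667        55.666667
add column combo = t['humidity_plus_3'] * t['humidity']:
  status   humidity  humidity_plus_3        combo
0     ok  28.333333        31.333333   887.777778
1   warn  52.666667        55.666667  2931.777778
Hence 887.777777778.

887.777777778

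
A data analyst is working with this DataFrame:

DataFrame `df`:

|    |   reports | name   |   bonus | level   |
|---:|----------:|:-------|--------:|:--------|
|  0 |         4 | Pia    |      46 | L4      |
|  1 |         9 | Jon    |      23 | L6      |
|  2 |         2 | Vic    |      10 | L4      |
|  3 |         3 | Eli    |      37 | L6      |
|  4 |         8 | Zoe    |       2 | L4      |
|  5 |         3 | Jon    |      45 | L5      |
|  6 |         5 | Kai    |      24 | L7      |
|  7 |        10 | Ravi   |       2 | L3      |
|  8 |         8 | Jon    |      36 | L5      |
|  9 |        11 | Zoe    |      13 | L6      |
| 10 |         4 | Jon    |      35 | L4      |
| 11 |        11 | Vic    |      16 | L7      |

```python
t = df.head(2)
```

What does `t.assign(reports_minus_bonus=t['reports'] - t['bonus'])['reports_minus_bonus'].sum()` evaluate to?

take first 2 rows:
   reports name  bonus level
0        4  Pia     46    L4
1        9  Jon     23    L6
add column reports_minus_bonus = t['reports'] - t['bonus']:
   reports name  bonus level  reports_minus_bonus
0        4  Pia     46    L4                  -42
1        9  Jon     23    L6                  -14
Hence -56.

-56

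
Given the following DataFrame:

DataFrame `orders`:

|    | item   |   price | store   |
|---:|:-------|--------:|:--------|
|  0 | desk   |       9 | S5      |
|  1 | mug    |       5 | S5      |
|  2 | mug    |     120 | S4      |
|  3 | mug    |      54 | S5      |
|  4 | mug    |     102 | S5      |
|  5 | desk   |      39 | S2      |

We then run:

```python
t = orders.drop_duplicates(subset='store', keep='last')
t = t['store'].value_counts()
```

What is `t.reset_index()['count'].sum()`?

drop duplicate store (keep=last):
   item  price store
2   mug    120    S4
4   mug    102    S5
5  desk     39    S2
value_counts of store:
store
S4    1
S5    1
S2    1
Name: count, dtype: int64
reset_index():
  store  count
0    S4      1
1    S5      1
2    S2      1

3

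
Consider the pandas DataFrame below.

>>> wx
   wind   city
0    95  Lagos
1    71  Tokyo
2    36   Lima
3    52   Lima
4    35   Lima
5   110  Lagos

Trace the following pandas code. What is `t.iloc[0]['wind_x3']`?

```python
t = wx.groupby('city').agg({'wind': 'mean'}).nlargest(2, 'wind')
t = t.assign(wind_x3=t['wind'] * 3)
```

307.5

group by city, mean of wind:
        wind
city        
Lagos  102.5
Lima    41.0
Tokyo   71.0
take 2 rows with largest wind:
        wind
city        
Lagos  102.5
Tokyo   71.0
add column wind_x3 = t['wind'] * 3:
        wind  wind_x3
city                 
Lagos  102.5    307.5
Tokyo   71.0    213.0
So iloc[0]['wind_x3'] = 307.5.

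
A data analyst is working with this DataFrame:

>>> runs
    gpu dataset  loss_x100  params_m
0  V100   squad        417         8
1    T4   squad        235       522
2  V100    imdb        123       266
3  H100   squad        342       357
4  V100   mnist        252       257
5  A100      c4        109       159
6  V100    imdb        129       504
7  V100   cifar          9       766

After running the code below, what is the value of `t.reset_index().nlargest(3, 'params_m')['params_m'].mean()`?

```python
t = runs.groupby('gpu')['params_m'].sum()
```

group by gpu, sum of params_m:
gpu
A100     159
H100     357
T4       522
V100    1801
Name: params_m, dtype: int64
reset_index():
    gpu  params_m
0  A100       159
1  H100       357
2    T4       522
3  V100      1801
take 3 rows with largest params_m:
    gpu  params_m
3  V100      1801
2    T4       522
1  H100       357
Finally, mean of column 'params_m' = 893.333333333.

893.333333333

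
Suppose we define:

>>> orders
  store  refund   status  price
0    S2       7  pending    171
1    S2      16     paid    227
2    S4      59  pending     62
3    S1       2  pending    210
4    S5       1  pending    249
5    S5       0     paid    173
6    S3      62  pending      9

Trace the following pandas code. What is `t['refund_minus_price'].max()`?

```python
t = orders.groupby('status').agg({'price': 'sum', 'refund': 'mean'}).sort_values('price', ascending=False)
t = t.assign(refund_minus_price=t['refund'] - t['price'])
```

-392.0

group by status: sum(price), mean(refund):
         price  refund
status                
paid       400     8.0
pending    701    26.2
sort by price descending:
         price  refund
status                
pending    701    26.2
paid       400     8.0
add column refund_minus_price = t['refund'] - t['price']:
         price  refund  refund_minus_price
status                                    
pending    701    26.2              -674.8
paid       400     8.0              -392.0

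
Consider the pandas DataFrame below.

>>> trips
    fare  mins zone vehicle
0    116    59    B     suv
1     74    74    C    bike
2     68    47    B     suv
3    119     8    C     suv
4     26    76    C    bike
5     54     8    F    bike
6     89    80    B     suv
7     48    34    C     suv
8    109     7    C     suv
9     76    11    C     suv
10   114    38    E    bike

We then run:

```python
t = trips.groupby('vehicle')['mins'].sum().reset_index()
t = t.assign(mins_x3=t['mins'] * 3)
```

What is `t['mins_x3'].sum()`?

group by vehicle, sum of mins:
vehicle
bike    196
suv     246
Name: mins, dtype: int64
reset_index():
  vehicle  mins
0    bike   196
1     suv   246
add column mins_x3 = t['mins'] * 3:
  vehicle  mins  mins_x3
0    bike   196      588
1     suv   246      738

1326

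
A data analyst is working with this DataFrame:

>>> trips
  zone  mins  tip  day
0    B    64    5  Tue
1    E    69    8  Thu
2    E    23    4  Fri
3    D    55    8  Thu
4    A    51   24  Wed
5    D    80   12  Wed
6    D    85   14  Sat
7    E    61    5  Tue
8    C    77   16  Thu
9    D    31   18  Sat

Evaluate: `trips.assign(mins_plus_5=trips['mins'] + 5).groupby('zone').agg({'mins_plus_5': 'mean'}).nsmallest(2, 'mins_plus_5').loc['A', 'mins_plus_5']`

add column mins_plus_5 = trips['mins'] + 5:
  zone  mins  tip  day  mins_plus_5
0    B    64    5  Tue           69
1    E    69    8  Thu           74
2    E    23    4  Fri           28
3    D    55    8  Thu           60
4    A    51   24  Wed           56
5    D    80   12  Wed           85
6    D    85   14  Sat           90
7    E    61    5  Tue           66
8    C    77   16  Thu           82
9    D    31   18  Sat           36
group by zone, mean of mins_plus_5:
      mins_plus_5
zone             
A           56.00
B           69.00
C           82.00
D           67.75
E           56.00
take 2 rows with smallest mins_plus_5:
      mins_plus_5
zone             
A            56.0
E            56.0

56.0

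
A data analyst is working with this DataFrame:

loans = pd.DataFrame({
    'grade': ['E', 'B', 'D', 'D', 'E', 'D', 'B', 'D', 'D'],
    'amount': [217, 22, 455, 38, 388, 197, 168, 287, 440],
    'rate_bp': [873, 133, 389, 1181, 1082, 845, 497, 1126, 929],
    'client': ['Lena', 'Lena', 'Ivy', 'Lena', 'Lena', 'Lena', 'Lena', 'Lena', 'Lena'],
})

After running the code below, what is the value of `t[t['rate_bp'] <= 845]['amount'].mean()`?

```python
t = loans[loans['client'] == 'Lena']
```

129.0

filter rows where client == 'Lena':
  grade  amount  rate_bp client
0     E     217      873   Lena
1     B      22      133   Lena
3     D      38     1181   Lena
4     E     388     1082   Lena
5     D     197      845   Lena
6     B     168      497   Lena
7     D     287     1126   Lena
8     D     440      929   Lena
filter rows where rate_bp <= 845:
  grade  amount  rate_bp client
1     B      22      133   Lena
5     D     197      845   Lena
6     B     168      497   Lena
Finally, mean of column 'amount' = 129.0.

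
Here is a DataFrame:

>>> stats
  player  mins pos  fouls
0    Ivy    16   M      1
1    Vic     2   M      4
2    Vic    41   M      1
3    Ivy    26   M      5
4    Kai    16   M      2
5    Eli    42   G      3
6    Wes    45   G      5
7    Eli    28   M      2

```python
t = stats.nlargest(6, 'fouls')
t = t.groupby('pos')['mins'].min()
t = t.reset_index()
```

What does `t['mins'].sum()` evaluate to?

take 6 rows with largest fouls:
  player  mins pos  fouls
3    Ivy    26   M      5
6    Wes    45   G      5
1    Vic     2   M      4
5    Eli    42   G      3
4    Kai    16   M      2
7    Eli    28   M      2
group by pos, min of mins:
pos
G    42
M     2
Name: mins, dtype: int64
reset_index():
  pos  mins
0   G    42
1   M     2
So sum() = 44.

44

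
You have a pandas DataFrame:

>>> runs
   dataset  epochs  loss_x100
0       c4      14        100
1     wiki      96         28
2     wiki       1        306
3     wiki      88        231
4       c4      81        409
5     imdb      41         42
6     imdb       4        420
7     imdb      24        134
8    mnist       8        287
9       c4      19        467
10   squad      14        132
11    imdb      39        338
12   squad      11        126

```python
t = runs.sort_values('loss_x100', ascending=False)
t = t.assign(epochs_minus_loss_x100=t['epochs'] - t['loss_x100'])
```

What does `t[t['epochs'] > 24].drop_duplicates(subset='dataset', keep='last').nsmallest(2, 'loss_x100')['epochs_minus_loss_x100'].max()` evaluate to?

68

sort by loss_x100 descending:
   dataset  epochs  loss_x100
9       c4      19        467
6     imdb       4        420
4       c4      81        409
11    imdb      39        338
2     wiki       1        306
8    mnist       8        287
3     wiki      88        231
7     imdb      24        134
10   squad      14        132
12   squad      11        126
0       c4      14        100
5     imdb      41         42
1     wiki      96         28
add column epochs_minus_loss_x100 = t['epochs'] - t['loss_x100']:
   dataset  epochs  loss_x100  epochs_minus_loss_x100
9       c4      19        467                    -448
6     imdb       4        420                    -416
4       c4      81        409                    -328
11    imdb      39        338                    -299
2     wiki       1        306                    -305
8    mnist       8        287                    -279
3     wiki      88        231                    -143
7     imdb      24        134                    -110
10   squad      14        132                    -118
12   squad      11        126                    -115
0       c4      14        100                     -86
5     imdb      41         42                      -1
1     wiki      96         28                      68
filter rows where epochs > 24:
   dataset  epochs  loss_x100  epochs_minus_loss_x100
4       c4      81        409                    -328
11    imdb      39        338                    -299
3     wiki      88        231                    -143
5     imdb      41         42                      -1
1     wiki      96         28                      68
drop duplicate dataset (keep=last):
  dataset  epochs  loss_x100  epochs_minus_loss_x100
4      c4      81        409                    -328
5    imdb      41         42                      -1
1    wiki      96         28                      68
take 2 rows with smallest loss_x100:
  dataset  epochs  loss_x100  epochs_minus_loss_x100
1    wiki      96         28                      68
5    imdb      41         42                      -1
The max of column 'epochs_minus_loss_x100' is 68.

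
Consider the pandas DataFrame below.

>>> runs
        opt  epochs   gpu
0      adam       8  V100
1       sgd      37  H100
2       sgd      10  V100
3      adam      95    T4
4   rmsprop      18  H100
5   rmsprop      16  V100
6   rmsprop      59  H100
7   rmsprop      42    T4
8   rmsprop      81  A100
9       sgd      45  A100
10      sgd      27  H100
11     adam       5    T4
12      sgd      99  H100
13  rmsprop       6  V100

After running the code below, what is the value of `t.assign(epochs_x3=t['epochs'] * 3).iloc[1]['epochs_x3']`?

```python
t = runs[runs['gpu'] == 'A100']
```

filter rows where gpu == 'A100':
       opt  epochs   gpu
8  rmsprop      81  A100
9      sgd      45  A100
add column epochs_x3 = t['epochs'] * 3:
       opt  epochs   gpu  epochs_x3
8  rmsprop      81  A100        243
9      sgd      45  A100        135
Reading off the value at position 1, column 'epochs_x3', we get 135.

135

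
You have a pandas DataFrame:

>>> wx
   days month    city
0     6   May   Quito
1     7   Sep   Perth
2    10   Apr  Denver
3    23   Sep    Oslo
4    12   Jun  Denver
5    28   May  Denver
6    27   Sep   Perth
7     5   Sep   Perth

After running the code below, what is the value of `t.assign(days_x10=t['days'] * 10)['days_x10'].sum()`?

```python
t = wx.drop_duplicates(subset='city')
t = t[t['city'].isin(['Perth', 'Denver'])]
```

drop duplicate city (keep=first):
   days month    city
0     6   May   Quito
1     7   Sep   Perth
2    10   Apr  Denver
3    23   Sep    Oslo
filter rows where city in ['Perth', 'Denver']:
   days month    city
1     7   Sep   Perth
2    10   Apr  Denver
add column days_x10 = t['days'] * 10:
   days month    city  days_x10
1     7   Sep   Perth        70
2    10   Apr  Denver       100
Finally, sum of column 'days_x10' = 170.

170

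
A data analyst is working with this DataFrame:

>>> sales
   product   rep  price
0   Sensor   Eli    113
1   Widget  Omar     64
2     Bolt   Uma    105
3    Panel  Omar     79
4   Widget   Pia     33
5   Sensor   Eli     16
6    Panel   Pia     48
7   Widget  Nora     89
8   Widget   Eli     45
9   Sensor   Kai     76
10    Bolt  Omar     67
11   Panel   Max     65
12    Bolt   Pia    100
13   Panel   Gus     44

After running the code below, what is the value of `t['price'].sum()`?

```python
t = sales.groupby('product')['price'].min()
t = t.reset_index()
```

group by product, min of price:
product
Bolt      67
Panel     44
Sensor    16
Widget    33
Name: price, dtype: int64
reset_index():
  product  price
0    Bolt     67
1   Panel     44
2  Sensor     16
3  Widget     33
Then the sum of column 'price': 160

160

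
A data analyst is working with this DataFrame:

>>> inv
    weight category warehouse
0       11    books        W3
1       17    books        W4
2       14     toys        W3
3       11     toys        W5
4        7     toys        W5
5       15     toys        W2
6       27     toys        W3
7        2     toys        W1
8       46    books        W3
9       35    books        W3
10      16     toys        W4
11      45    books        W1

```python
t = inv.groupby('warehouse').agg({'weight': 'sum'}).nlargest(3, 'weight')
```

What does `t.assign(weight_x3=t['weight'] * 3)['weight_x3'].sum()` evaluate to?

group by warehouse, sum of weight:
           weight
warehouse        
W1             47
W2             15
W3            133
W4             33
W5             18
take 3 rows with largest weight:
           weight
warehouse        
W3            133
W1             47
W4             33
add column weight_x3 = t['weight'] * 3:
           weight  weight_x3
warehouse                   
W3            133        399
W1             47        141
W4             33         99
sum of column 'weight_x3' → 639

639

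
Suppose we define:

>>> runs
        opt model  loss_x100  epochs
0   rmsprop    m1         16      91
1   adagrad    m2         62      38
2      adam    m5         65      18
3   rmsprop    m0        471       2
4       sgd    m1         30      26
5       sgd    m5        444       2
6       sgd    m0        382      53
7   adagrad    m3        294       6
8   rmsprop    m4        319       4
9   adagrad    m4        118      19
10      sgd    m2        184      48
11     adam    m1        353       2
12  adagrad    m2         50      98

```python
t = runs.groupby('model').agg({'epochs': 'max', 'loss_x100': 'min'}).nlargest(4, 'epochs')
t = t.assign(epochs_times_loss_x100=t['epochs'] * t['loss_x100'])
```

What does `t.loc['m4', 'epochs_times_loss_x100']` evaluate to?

2242

group by model: max(epochs), min(loss_x100):
       epochs  loss_x100
model                   
m0         53        382
m1         91         16
m2         98         50
m3          6        294
m4         19        118
m5         18         65
take 4 rows with largest epochs:
       epochs  loss_x100
model                   
m2         98         50
m1         91         16
m0         53        382
m4         19        118
add column epochs_times_loss_x100 = t['epochs'] * t['loss_x100']:
       epochs  loss_x100  epochs_times_loss_x100
model                                           
m2         98         50                    4900
m1         91         16                    1456
m0         53        382                   20246
m4         19        118                    2242
Then the value at row 'm4', column 'epochs_times_loss_x100': 2242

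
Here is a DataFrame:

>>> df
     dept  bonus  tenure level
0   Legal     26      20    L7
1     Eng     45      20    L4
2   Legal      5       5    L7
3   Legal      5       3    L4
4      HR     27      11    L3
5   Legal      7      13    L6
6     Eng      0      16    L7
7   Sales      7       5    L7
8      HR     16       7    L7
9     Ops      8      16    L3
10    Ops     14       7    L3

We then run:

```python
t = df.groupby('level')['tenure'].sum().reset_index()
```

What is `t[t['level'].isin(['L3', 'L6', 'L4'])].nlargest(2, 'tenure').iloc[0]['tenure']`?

group by level, sum of tenure:
level
L3    34
L4    23
L6    13
L7    53
Name: tenure, dtype: int64
reset_index():
  level  tenure
0    L3      34
1    L4      23
2    L6      13
3    L7      53
filter rows where level in ['L3', 'L6', 'L4']:
  level  tenure
0    L3      34
1    L4      23
2    L6      13
take 2 rows with largest tenure:
  level  tenure
0    L3      34
1    L4      23
Then the value at position 0, column 'tenure': 34

34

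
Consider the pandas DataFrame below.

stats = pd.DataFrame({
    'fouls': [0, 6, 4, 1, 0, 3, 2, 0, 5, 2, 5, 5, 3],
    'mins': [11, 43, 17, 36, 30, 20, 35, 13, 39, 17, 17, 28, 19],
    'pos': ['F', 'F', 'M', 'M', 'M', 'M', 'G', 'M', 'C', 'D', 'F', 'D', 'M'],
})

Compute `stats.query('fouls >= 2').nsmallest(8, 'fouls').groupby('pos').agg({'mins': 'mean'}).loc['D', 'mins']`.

22.5

filter rows where fouls >= 2:
    fouls  mins pos
1       6    43   F
2       4    17   M
5       3    20   M
6       2    35   G
8       5    39   C
9       2    17   D
10      5    17   F
11      5    28   D
12      3    19   M
take 8 rows with smallest fouls:
    fouls  mins pos
6       2    35   G
9       2    17   D
5       3    20   M
12      3    19   M
2       4    17   M
8       5    39   C
10      5    17   F
11      5    28   D
group by pos, mean of mins:
          mins
pos           
C    39.000000
D    22.500000
F    17.000000
G    35.000000
M    18.666667
So loc['D', 'mins'] = 22.5.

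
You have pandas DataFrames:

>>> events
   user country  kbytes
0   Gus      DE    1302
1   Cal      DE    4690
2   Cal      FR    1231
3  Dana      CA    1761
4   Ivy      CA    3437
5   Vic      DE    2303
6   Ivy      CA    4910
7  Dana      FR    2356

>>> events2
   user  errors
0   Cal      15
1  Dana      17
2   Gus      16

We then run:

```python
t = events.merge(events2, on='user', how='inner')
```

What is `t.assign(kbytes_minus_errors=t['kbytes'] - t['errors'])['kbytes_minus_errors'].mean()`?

2252.0

merge on 'user' (how='inner') → 5 rows:
   user country  kbytes  errors
0   Gus      DE    1302      16
1   Cal      DE    4690      15
2   Cal      FR    1231      15
3  Dana      CA    1761      17
4  Dana      FR    2356      17
add column kbytes_minus_errors = t['kbytes'] - t['errors']:
   user country  kbytes  errors  kbytes_minus_errors
0   Gus      DE    1302      16                 1286
1   Cal      DE    4690      15                 4675
2   Cal      FR    1231      15                 1216
3  Dana      CA    1761      17                 1744
4  Dana      FR    2356      17                 2339
mean of column 'kbytes_minus_errors' → 2252.0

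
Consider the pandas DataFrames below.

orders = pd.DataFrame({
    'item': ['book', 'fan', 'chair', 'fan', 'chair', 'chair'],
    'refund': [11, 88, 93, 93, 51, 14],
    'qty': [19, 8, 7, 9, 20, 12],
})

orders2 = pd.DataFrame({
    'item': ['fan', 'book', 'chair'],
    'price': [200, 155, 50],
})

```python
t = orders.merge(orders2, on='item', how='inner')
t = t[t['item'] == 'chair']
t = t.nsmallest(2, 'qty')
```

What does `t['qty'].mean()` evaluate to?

9.5

merge on 'item' (how='inner') → 6 rows:
    item  refund  qty  price
0   book      11   19    155
1    fan      88    8    200
2  chair      93    7     50
3    fan      93    9    200
4  chair      51   20     50
5  chair      14   12     50
filter rows where item == 'chair':
    item  refund  qty  price
2  chair      93    7     50
4  chair      51   20     50
5  chair      14   12     50
take 2 rows with smallest qty:
    item  refund  qty  price
2  chair      93    7     50
5  chair      14   12     50
The mean of column 'qty' is 9.5.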